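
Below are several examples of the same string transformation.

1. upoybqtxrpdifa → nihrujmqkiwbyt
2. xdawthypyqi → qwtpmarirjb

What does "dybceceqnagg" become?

In each case the input is transformed by: shift every letter 7 places backward in the alphabet (wrapping around).
So "dybceceqnagg" becomes "wruvxvxjgtzz".

wruvxvxjgtzz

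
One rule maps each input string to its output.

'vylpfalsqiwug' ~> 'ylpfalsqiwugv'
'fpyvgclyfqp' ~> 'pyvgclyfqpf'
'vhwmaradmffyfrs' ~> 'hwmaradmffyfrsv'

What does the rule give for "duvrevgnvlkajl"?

Rule — move the first character to the end.
For "duvrevgnvlkajl" the result is "uvrevgnvlkajld".

uvrevgnvlkajld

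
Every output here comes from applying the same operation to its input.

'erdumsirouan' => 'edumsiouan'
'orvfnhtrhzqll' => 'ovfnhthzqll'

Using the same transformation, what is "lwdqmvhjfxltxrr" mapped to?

lwdqmvhjfxltx

What's happening: remove every "r".
Applying that to "lwdqmvhjfxltxrr" gives "lwdqmvhjfxltx".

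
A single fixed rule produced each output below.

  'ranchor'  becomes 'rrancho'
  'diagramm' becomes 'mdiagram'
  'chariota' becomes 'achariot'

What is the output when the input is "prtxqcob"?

Rule — move the last character to the front.
On "prtxqcob" that produces "bprtxqco".

bprtxqco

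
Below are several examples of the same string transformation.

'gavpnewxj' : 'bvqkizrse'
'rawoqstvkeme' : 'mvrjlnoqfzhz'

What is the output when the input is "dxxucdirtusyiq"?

ysspxydmopntdl

Looking at the pairs, the operation is to shift every letter 5 places backward in the alphabet (wrapping around).
Doing the same to "dxxucdirtusyiq": "ysspxydmopntdl".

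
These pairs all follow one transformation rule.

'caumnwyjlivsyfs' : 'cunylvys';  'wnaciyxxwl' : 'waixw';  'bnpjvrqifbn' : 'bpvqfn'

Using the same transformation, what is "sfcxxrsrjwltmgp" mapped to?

Rule — keep every other character starting from the first (positions 1st, 3rd, 5th, ...).
Doing the same to "sfcxxrsrjwltmgp": "scxsjlmp".

scxsjlmp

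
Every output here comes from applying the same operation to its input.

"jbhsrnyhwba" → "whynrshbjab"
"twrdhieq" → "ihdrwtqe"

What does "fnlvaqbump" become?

ubqavlnfpm

Each output is the input with this applied: move the last 2 characters to the front (rotate right by 2), then reverse the string.
On "fnlvaqbump": the first step gives "mpfnlvaqbu", and the second then gives "ubqavlnfpm".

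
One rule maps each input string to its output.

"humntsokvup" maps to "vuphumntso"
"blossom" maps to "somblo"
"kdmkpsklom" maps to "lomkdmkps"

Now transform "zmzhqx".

hqxzm

The pattern: move the last 3 characters to the front (rotate right by 3), then delete the last character.
On "zmzhqx": the first step gives "hqxzmz", and the second then gives "hqxzm".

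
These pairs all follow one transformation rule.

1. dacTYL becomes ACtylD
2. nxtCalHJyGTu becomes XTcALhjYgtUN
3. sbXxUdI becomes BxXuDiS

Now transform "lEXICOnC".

exicoNcL

What's happening: flip the case of every letter, then move the first character to the end.
Working it through for "lEXICOnC": intermediate "LexicoNc", final "exicoNcL".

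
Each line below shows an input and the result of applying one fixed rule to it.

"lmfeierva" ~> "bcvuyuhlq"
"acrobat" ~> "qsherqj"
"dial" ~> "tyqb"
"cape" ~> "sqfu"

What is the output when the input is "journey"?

zekhduo

Rule — shift every letter 10 places backward in the alphabet (wrapping around).
Applying that to "journey" gives "zekhduo".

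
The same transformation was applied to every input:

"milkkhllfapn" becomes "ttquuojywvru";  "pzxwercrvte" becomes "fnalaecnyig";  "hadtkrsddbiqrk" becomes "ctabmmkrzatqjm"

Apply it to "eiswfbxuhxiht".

fokgdqgrqcnrb

The rule is to shift every letter 9 places forward in the alphabet (wrapping around), then move the first 3 characters to the end (rotate left by 3).
Working it through for "eiswfbxuhxiht": intermediate "nrbfokgdqgrqc", final "fokgdqgrqcnrb".
(Check on "milkkhllfapn": → "vruttquuojyw" → "ttquuojywvru" ✓)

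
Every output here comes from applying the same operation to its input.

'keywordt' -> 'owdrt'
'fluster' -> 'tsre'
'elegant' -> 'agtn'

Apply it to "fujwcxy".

cwyx

In each case the input is transformed by: delete the first 3 characters, then swap each adjacent pair of characters (1↔2, 3↔4, ...).
On "fujwcxy" that produces "cwyx".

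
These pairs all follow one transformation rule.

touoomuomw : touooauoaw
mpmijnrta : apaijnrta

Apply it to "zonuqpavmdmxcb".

zonuqpavadaxcb

Each output is the input with this applied: replace every "m" with "a".
Applying that to "zonuqpavmdmxcb" gives "zonuqpavadaxcb".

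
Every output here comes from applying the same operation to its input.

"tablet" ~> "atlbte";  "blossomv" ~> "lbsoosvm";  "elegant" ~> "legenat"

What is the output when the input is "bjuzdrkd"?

The transformation: swap each adjacent pair of characters (1↔2, 3↔4, ...).
Applying that to "bjuzdrkd" gives "jbzurddk".

jbzurddk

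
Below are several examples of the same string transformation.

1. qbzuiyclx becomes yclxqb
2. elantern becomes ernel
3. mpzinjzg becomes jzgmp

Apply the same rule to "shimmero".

Rule — move the first 2 characters to the end (rotate left by 2), then delete the first 3 characters.
Starting from "shimmero": after the first operation, "immerosh"; after the second, "erosh".
(Check on "elantern": → "anternel" → "ernel" ✓)

erosh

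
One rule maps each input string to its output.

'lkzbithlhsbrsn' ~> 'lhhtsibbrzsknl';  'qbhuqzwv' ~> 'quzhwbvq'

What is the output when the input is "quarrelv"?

The transformation: take characters alternately from the front and the back (1st, last, 2nd, 2nd-last, ...), then reverse the string.
"quarrelv" → "qvulaerr" → "rrealuvq".

rrealuvq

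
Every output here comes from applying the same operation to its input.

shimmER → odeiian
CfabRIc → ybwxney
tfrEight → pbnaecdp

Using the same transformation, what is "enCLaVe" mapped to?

The rule is to shift every letter 4 places backward in the alphabet (wrapping around), then convert every letter to lowercase.
"enCLaVe" → "ajyhwra".

ajyhwra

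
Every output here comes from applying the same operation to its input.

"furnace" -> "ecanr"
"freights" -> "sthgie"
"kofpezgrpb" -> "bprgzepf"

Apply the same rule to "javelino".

Rule — reverse the string, then delete the last 2 characters.
So "javelino" becomes "onilev".

onilev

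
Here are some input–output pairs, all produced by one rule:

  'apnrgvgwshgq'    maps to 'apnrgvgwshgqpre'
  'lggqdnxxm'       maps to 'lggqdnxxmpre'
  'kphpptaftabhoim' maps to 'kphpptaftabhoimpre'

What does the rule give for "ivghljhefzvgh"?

ivghljhefzvghpre

Looking at the pairs, the operation is to append "pre".
On "ivghljhefzvgh" that produces "ivghljhefzvghpre".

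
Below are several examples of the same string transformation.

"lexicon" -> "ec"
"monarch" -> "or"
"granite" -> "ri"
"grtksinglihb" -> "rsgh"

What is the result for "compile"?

oi

In each case the input is transformed by: keep one character in every 3, starting at position 2 (positions 2nd, 5th, 8th, ...).
Doing the same to "compile": "oi".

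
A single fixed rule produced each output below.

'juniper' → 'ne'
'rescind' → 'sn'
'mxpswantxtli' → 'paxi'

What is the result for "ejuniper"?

Each output is the input with this applied: keep one character in every 3, starting at position 3 (positions 3rd, 6th, 9th, ...).
"ejuniper" → "up".

up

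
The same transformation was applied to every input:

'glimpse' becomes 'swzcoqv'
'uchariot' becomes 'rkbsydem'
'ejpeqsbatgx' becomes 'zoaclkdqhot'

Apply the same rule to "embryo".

What's happening: shift every letter 10 places forward in the alphabet (wrapping around), then move the first 2 characters to the end (rotate left by 2).
On "embryo": the first step gives "owlbiy", and the second then gives "lbiyow".

lbiyow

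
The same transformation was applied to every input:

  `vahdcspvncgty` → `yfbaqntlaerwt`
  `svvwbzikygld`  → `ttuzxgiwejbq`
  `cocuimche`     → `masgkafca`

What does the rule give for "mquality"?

osyjgrwk

What's happening: shift every letter 2 places backward in the alphabet (wrapping around), then move the first character to the end.
"mquality" → "kosyjgrw" → "osyjgrwk".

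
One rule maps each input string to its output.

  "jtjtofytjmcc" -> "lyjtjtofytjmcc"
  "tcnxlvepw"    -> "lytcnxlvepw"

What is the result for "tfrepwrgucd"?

lytfrepwrgucd

Each output is the input with this applied: prepend "ly".
"tfrepwrgucd" → "lytfrepwrgucd".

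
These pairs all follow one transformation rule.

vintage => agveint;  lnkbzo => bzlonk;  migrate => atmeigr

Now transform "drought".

In each case the input is transformed by: swap the first and last characters, then move the last 3 characters to the front (rotate right by 3).
Working it through for "drought": intermediate "troughd", final "ghdtrou".

ghdtrou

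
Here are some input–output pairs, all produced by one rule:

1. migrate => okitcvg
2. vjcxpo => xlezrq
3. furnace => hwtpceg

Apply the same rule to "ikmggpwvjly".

kmoiiryxlna

Looking at the pairs, the operation is to shift every letter 2 places forward in the alphabet (wrapping around).
Applying that to "ikmggpwvjly" gives "kmoiiryxlna".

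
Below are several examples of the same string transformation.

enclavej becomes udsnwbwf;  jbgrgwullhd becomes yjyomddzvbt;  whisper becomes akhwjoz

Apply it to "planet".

sfwlhd

Rule — shift every letter 8 places backward in the alphabet (wrapping around), then move the first 2 characters to the end (rotate left by 2).
Starting from "planet": after the first operation, "hdsfwl"; after the second, "sfwlhd".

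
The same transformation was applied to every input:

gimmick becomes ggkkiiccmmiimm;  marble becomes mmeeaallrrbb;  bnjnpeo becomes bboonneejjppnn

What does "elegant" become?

What's happening: take characters alternately from the front and the back (1st, last, 2nd, 2nd-last, ...), then double every character.
"elegant" → "etlneag" → "eettllnneeaagg".

eettllnneeaagg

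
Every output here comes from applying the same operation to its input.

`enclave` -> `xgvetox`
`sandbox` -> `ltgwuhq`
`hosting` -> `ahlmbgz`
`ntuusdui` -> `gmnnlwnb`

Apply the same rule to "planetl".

ietgxme

The transformation: shift every letter 7 places backward in the alphabet (wrapping around).
Doing the same to "planetl": "ietgxme".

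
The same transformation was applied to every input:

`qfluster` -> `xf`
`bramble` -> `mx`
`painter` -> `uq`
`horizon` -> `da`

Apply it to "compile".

yx

The pattern: shift every letter 12 places forward in the alphabet (wrapping around), then keep one character in every 3, starting at position 3 (positions 3rd, 6th, 9th, ...).
Working it through for "compile": intermediate "oaybuxq", final "yx".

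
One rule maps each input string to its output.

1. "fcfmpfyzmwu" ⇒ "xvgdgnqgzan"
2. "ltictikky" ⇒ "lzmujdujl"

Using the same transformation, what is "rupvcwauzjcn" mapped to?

dosvqwdxbvak

Looking at the pairs, the operation is to shift every letter 1 place forward in the alphabet (wrapping around), then move the last 2 characters to the front (rotate right by 2).
For "rupvcwauzjcn", step one produces "svqwdxbvakdo"; step two turns that into "dosvqwdxbvak".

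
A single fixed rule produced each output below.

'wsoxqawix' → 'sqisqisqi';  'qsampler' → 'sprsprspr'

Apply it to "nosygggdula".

Rule — keep one character in every 3, starting at position 2 (positions 2nd, 5th, 8th, ...), then write the whole string 3 times in a row.
Starting from "nosygggdula": after the first operation, "ogda"; after the second, "ogdaogdaogda".

ogdaogdaogda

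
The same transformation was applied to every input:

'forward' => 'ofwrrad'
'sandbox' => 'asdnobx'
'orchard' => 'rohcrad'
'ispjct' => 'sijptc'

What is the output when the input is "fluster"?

lfsuetr

The transformation: swap each adjacent pair of characters (1↔2, 3↔4, ...).
Applying that to "fluster" gives "lfsuetr".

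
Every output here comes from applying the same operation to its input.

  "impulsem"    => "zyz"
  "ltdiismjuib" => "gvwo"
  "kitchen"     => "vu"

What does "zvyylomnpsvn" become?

The rule is to keep one character in every 3, starting at position 2 (positions 2nd, 5th, 8th, ...), then shift every letter 13 places forward in the alphabet (wrapping around) — i.e. ROT13.
Starting from "zvyylomnpsvn": after the first operation, "vlnv"; after the second, "iyai".

iyai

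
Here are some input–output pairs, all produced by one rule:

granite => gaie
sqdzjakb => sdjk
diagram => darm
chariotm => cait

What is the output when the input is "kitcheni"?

kthn

The transformation: keep every other character starting from the first (positions 1st, 3rd, 5th, ...).
On "kitcheni" that produces "kthn".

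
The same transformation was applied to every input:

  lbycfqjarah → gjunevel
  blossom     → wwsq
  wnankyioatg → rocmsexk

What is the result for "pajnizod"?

rmdsh

Each output is the input with this applied: delete the first 3 characters, then shift every letter 4 places forward in the alphabet (wrapping around).
So "pajnizod" becomes "rmdsh".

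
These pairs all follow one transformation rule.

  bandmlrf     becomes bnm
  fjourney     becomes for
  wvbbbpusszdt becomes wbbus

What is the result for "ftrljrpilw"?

frjp

The rule is to delete the last 2 characters, then keep every other character starting from the first (positions 1st, 3rd, 5th, ...).
For "ftrljrpilw", step one produces "ftrljrpi"; step two turns that into "frjp".
(Check on "fjourney": → "fjourn" → "for" ✓)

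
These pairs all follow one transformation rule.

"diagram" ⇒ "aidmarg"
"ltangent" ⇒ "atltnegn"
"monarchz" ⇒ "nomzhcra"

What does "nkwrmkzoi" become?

Rule — reverse the string, then move the last 3 characters to the front (rotate right by 3).
Applying both steps to "nkwrmkzoi": "iozkmrwkn", then "wkniozkmr".

wkniozkmr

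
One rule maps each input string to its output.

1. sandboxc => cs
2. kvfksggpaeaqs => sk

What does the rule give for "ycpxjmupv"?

Rule — move the first character to the end, then keep only the last 2 characters.
On "ycpxjmupv": the first step gives "cpxjmupvy", and the second then gives "vy".

vy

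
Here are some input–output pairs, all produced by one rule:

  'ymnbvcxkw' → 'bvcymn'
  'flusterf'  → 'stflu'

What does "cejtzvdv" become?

What's happening: delete the last 3 characters, then move the first 3 characters to the end (rotate left by 3).
"cejtzvdv" → "cejtz" → "tzcej".

tzcej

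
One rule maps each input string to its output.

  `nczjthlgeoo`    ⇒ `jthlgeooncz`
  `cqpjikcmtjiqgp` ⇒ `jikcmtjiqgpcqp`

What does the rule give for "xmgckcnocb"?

ckcnocbxmg

The transformation: move the first 3 characters to the end (rotate left by 3).
On "xmgckcnocb" that produces "ckcnocbxmg".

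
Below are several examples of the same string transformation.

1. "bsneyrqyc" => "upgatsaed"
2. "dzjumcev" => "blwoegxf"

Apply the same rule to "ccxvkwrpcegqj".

Each output is the input with this applied: shift every letter 2 places forward in the alphabet (wrapping around), then move the first character to the end.
Starting from "ccxvkwrpcegqj": after the first operation, "eezxmytregisl"; after the second, "ezxmytregisle".
(Check on "bsneyrqyc": → "dupgatsae" → "upgatsaed" ✓)

ezxmytregisle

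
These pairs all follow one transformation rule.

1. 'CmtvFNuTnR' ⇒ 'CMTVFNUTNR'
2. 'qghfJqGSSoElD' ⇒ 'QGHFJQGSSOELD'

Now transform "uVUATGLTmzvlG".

Each output is the input with this applied: convert every letter to uppercase.
"uVUATGLTmzvlG" → "UVUATGLTMZVLG".

UVUATGLTMZVLG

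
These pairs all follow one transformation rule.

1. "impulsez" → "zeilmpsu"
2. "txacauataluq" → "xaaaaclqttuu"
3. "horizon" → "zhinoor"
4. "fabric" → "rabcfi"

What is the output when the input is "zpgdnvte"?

Looking at the pairs, the operation is to sort the characters into alphabetical order, then move the last character to the front.
"zpgdnvte" → "degnptvz" → "zdegnptv".

zdegnptv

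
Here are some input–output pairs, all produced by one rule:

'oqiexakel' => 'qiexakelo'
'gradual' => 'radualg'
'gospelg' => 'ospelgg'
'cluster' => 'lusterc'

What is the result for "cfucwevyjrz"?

Looking at the pairs, the operation is to move the first character to the end.
"cfucwevyjrz" → "fucwevyjrzc".

fucwevyjrzc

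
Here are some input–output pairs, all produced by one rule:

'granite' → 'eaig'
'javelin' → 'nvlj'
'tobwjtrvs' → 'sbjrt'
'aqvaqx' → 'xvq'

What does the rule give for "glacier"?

Each output is the input with this applied: swap the first and last characters, then keep every other character starting from the first (positions 1st, 3rd, 5th, ...).
Applying that to "glacier" gives "raig".

raig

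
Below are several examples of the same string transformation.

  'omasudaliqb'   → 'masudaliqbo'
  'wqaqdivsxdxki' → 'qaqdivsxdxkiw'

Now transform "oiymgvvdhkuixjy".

The transformation: move the first character to the end.
Applying that to "oiymgvvdhkuixjy" gives "iymgvvdhkuixjyo".

iymgvvdhkuixjyo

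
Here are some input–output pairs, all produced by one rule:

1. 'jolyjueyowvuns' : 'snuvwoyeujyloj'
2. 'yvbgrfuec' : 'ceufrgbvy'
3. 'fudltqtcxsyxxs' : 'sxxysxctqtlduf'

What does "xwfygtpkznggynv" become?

The rule is to reverse the string.
Doing the same to "xwfygtpkznggynv": "vnyggnzkptgyfwx".

vnyggnzkptgyfwx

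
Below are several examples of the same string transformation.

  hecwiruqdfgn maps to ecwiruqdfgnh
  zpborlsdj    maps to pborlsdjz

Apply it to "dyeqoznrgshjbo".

Each output is the input with this applied: move the first character to the end.
So "dyeqoznrgshjbo" becomes "yeqoznrgshjbod".

yeqoznrgshjbod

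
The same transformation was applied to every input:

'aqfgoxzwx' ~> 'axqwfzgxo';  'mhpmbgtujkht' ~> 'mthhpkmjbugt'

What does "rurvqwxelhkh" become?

Looking at the pairs, the operation is to take characters alternately from the front and the back (1st, last, 2nd, 2nd-last, ...).
For "rurvqwxelhkh" the result is "rhukrhvlqewx".

rhukrhvlqewx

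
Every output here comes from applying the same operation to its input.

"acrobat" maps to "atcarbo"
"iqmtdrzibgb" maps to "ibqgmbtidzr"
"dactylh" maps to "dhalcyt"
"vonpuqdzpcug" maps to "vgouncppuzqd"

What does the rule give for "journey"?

jyoeunr

What's happening: take characters alternately from the front and the back (1st, last, 2nd, 2nd-last, ...).
"journey" → "jyoeunr".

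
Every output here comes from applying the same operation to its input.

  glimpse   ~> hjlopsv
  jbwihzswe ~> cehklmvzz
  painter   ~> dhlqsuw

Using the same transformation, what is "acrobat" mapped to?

In each case the input is transformed by: shift every letter 3 places forward in the alphabet (wrapping around), then sort the characters into alphabetical order.
On "acrobat" that produces "ddefruw".

ddefruw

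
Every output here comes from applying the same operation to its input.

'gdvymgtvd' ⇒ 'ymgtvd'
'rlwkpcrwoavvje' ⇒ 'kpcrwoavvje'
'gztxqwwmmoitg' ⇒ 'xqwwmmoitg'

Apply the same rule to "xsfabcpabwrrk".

Each output is the input with this applied: delete the first 3 characters.
Applying that to "xsfabcpabwrrk" gives "abcpabwrrk".

abcpabwrrk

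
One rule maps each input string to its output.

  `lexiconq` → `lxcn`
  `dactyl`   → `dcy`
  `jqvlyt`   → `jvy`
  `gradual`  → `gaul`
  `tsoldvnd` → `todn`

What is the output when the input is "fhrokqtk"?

frkt

Each output is the input with this applied: keep every other character starting from the first (positions 1st, 3rd, 5th, ...).
Applying that to "fhrokqtk" gives "frkt".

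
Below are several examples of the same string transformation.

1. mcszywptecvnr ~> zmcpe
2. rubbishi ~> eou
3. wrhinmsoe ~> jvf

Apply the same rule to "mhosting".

What's happening: keep one character in every 3, starting at position 1 (positions 1st, 4th, 7th, ...), then shift every letter 13 places forward in the alphabet (wrapping around) — i.e. ROT13.
Applying both steps to "mhosting": "msn", then "zfa".

zfa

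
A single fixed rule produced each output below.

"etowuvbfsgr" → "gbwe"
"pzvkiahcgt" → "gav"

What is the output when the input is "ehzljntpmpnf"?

Rule — reverse the string, then keep one character in every 3, starting at position 2 (positions 2nd, 5th, 8th, ...).
On "ehzljntpmpnf": the first step gives "fnpmptnjlzhe", and the second then gives "npjh".

npjh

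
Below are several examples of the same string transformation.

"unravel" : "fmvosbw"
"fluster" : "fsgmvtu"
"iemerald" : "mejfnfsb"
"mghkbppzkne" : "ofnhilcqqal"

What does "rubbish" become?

tisvccj

The pattern: shift every letter 1 place forward in the alphabet (wrapping around), then move the last 2 characters to the front (rotate right by 2).
Starting from "rubbish": after the first operation, "svccjti"; after the second, "tisvccj".
(Check on "unravel": → "vosbwfm" → "fmvosbw" ✓)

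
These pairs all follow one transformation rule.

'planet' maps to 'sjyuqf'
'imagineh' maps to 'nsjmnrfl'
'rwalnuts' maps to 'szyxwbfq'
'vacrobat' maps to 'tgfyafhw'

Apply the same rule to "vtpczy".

hedayu

In each case the input is transformed by: swap the front and back halves of the string, then shift every letter 5 places forward in the alphabet (wrapping around).
Starting from "vtpczy": after the first operation, "czyvtp"; after the second, "hedayu".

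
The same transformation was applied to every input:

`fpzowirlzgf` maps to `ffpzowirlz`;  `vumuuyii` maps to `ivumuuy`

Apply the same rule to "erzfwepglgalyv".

verzfwepglgal

The rule is to move the last character to the front, then delete the last character.
Applying that to "erzfwepglgalyv" gives "verzfwepglgal".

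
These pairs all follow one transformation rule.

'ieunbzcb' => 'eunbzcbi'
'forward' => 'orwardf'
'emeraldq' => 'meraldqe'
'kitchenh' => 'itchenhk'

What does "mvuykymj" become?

Rule — move the first character to the end.
So "mvuykymj" becomes "vuykymjm".

vuykymjm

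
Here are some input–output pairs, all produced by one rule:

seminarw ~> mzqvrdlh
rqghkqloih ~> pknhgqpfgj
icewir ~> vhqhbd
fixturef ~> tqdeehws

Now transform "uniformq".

Looking at the pairs, the operation is to swap the front and back halves of the string, then shift every letter 1 place backward in the alphabet (wrapping around).
"uniformq" → "ormqunif" → "nqlptmhe".

nqlptmhe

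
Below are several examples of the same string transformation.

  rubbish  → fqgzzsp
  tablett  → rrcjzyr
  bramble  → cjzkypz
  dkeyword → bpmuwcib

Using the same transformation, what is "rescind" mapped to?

blgaqcp

The rule is to reverse the string, then shift every letter 2 places backward in the alphabet (wrapping around).
Applying both steps to "rescind": "dnicser", then "blgaqcp".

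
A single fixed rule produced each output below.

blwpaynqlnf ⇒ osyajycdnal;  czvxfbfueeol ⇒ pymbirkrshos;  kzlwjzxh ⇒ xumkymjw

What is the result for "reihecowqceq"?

edrrvpudrjpb

What's happening: shift every letter 13 places forward in the alphabet (wrapping around) — i.e. ROT13, then take characters alternately from the front and the back (1st, last, 2nd, 2nd-last, ...).
Applying both steps to "reihecowqceq": "ervurpbjdprd", then "edrrvpudrjpb".
(Check on "czvxfbfueeol": → "pmiksoshrrby" → "pymbirkrshos" ✓)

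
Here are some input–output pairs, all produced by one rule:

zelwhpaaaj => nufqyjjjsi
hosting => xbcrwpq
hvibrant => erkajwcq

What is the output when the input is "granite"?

ajwrcnp

Looking at the pairs, the operation is to move the first character to the end, then shift every letter 9 places forward in the alphabet (wrapping around).
Starting from "granite": after the first operation, "raniteg"; after the second, "ajwrcnp".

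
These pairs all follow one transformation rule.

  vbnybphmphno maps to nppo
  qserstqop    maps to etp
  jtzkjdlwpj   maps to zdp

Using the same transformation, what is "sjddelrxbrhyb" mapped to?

dlby

The rule is to keep one character in every 3, starting at position 3 (positions 3rd, 6th, 9th, ...).
For "sjddelrxbrhyb" the result is "dlby".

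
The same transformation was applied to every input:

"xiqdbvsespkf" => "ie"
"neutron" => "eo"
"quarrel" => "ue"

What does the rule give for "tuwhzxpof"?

uo

The transformation: keep every other character starting from the second (positions 2nd, 4th, 6th, ...), then keep only the vowels.
Starting from "tuwhzxpof": after the first operation, "uhxo"; after the second, "uo".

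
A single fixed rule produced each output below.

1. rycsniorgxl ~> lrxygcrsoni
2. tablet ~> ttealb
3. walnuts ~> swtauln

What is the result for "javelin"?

njialve

Rule — reverse the string, then take characters alternately from the front and the back (1st, last, 2nd, 2nd-last, ...).
Starting from "javelin": after the first operation, "nilevaj"; after the second, "njialve".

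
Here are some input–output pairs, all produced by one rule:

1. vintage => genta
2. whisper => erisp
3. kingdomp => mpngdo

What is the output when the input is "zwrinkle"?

The pattern: delete the first 2 characters, then move the last 2 characters to the front (rotate right by 2).
Working it through for "zwrinkle": intermediate "rinkle", final "lerink".

lerink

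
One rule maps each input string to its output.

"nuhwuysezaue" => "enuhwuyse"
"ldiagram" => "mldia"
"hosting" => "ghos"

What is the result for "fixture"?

efix

Looking at the pairs, the operation is to move the last character to the front, then delete the last 3 characters.
For "fixture", step one produces "efixtur"; step two turns that into "efix".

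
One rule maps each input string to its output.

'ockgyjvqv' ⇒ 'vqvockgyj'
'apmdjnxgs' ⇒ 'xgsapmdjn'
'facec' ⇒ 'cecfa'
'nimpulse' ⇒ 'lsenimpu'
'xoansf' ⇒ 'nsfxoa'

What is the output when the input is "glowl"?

owlgl

Rule — move the last 3 characters to the front (rotate right by 3).
Doing the same to "glowl": "owlgl".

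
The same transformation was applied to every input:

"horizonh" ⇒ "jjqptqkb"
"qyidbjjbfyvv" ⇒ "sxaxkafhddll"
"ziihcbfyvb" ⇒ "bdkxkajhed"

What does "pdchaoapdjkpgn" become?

What's happening: shift every letter 2 places forward in the alphabet (wrapping around), then take characters alternately from the front and the back (1st, last, 2nd, 2nd-last, ...).
Working it through for "pdchaoapdjkpgn": intermediate "rfejcqcrflmrip", final "rpfierjmclqfcr".

rpfierjmclqfcr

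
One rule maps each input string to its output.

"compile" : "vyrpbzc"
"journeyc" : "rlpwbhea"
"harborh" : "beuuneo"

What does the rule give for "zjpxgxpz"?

kcmmwckt

The rule is to shift every letter 13 places forward in the alphabet (wrapping around) — i.e. ROT13, then move the last 3 characters to the front (rotate right by 3).
Working it through for "zjpxgxpz": intermediate "mwcktkcm", final "kcmmwckt".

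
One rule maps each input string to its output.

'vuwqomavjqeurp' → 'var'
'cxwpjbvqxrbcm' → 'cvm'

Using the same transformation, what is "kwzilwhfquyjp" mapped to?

khp

Looking at the pairs, the operation is to keep one character in every 3, starting at position 1 (positions 1st, 4th, 7th, ...), then keep every other character starting from the first (positions 1st, 3rd, 5th, ...).
On "kwzilwhfquyjp": the first step gives "kihup", and the second then gives "khp".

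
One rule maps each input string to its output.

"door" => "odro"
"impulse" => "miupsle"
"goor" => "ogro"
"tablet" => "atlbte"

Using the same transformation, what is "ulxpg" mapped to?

The pattern: swap each adjacent pair of characters (1↔2, 3↔4, ...).
For "ulxpg" the result is "lupxg".

lupxg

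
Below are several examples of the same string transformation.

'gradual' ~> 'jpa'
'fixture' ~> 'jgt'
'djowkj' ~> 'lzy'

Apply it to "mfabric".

The pattern: shift every letter 11 places backward in the alphabet (wrapping around), then keep only the last 3 characters.
Working it through for "mfabric": intermediate "bupqgxr", final "gxr".

gxr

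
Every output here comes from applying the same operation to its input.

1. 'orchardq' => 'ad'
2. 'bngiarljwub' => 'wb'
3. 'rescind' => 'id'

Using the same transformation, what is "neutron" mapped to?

rn

In each case the input is transformed by: keep every other character starting from the first (positions 1st, 3rd, 5th, ...), then keep only the last 2 characters.
For "neutron", step one produces "nurn"; step two turns that into "rn".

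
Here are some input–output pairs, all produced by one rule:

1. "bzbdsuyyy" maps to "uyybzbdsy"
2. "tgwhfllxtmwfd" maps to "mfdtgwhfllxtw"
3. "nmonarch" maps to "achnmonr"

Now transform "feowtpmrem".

memfeowtpr

The rule is to move the last 3 characters to the front (rotate right by 3), then swap the first and last characters.
On "feowtpmrem" that produces "memfeowtpr".
(Check on "nmonarch": → "rchnmona" → "achnmonr" ✓)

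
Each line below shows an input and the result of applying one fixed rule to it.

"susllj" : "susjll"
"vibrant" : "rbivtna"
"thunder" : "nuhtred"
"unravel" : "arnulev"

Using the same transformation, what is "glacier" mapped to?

calgrei

In each case the input is transformed by: reverse the string, then move the first 3 characters to the end (rotate left by 3).
Applying both steps to "glacier": "reicalg", then "calgrei".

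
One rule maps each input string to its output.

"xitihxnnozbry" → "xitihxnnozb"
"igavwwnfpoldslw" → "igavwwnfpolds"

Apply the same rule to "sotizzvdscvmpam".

The pattern: delete the last 2 characters.
Applying that to "sotizzvdscvmpam" gives "sotizzvdscvmp".

sotizzvdscvmp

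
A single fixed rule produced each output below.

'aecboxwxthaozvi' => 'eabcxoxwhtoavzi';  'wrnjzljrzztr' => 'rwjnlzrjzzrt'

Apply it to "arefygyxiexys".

Rule — swap each adjacent pair of characters (1↔2, 3↔4, ...).
"arefygyxiexys" → "rafegyxyeiyxs".

rafegyxyeiyxs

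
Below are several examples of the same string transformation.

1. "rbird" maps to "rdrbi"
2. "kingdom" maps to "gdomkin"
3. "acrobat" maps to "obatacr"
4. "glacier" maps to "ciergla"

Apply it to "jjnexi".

exijjn

In each case the input is transformed by: move the first 3 characters to the end (rotate left by 3).
Doing the same to "jjnexi": "exijjn".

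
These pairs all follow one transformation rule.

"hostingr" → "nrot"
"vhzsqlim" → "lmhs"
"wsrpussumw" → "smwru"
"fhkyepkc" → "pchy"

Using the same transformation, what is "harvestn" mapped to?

The transformation: swap the front and back halves of the string, then keep every other character starting from the second (positions 2nd, 4th, 6th, ...).
Working it through for "harvestn": intermediate "estnharv", final "snav".
(Check on "vhzsqlim": → "qlimvhzs" → "lmhs" ✓)

snav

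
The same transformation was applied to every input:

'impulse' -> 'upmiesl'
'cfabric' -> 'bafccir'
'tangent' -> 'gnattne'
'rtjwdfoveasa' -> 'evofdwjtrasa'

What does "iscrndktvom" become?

Looking at the pairs, the operation is to move the last 3 characters to the front (rotate right by 3), then reverse the string.
"iscrndktvom" → "vomiscrndkt" → "tkdnrcsimov".

tkdnrcsimov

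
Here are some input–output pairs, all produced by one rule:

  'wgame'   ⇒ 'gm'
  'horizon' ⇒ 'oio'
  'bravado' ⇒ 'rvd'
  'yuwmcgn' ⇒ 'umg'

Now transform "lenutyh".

Each output is the input with this applied: keep every other character starting from the second (positions 2nd, 4th, 6th, ...).
On "lenutyh" that produces "euy".

euy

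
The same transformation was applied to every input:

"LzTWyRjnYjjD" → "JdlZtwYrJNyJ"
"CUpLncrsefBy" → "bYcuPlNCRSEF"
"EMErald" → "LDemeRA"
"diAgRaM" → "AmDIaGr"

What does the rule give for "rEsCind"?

NDReScI

What's happening: flip the case of every letter, then move the last 2 characters to the front (rotate right by 2).
On "rEsCind": the first step gives "ReScIND", and the second then gives "NDReScI".
(Check on "LzTWyRjnYjjD": → "lZtwYrJNyJJd" → "JdlZtwYrJNyJ" ✓)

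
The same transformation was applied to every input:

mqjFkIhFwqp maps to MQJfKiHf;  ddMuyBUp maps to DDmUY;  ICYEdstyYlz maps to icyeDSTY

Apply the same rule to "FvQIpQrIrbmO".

The pattern: flip the case of every letter, then delete the last 3 characters.
On "FvQIpQrIrbmO": the first step gives "fVqiPqRiRBMo", and the second then gives "fVqiPqRiR".

fVqiPqRiR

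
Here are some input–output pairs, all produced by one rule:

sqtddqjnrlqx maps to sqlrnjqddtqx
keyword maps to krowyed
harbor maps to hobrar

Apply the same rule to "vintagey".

vegatniy

What's happening: reverse the string, then swap the first and last characters.
For "vintagey" the result is "vegatniy".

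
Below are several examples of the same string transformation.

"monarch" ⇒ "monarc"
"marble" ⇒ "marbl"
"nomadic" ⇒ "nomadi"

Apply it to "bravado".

bravad

In each case the input is transformed by: delete the last character.
So "bravado" becomes "bravad".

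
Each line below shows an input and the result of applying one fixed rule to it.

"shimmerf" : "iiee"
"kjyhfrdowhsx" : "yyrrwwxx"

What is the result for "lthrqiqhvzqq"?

hhiivvqq

Looking at the pairs, the operation is to keep one character in every 3, starting at position 3 (positions 3rd, 6th, 9th, ...), then double every character.
On "lthrqiqhvzqq": the first step gives "hivq", and the second then gives "hhiivvqq".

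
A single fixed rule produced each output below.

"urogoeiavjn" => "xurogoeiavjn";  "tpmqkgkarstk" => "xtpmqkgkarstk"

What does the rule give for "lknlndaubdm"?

The rule is to prepend "x".
For "lknlndaubdm" the result is "xlknlndaubdm".

xlknlndaubdm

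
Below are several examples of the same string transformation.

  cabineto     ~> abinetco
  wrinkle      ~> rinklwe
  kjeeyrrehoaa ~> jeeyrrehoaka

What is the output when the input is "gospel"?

ospegl

Looking at the pairs, the operation is to swap the first and last characters, then move the first character to the end.
For "gospel", step one produces "lospeg"; step two turns that into "ospegl".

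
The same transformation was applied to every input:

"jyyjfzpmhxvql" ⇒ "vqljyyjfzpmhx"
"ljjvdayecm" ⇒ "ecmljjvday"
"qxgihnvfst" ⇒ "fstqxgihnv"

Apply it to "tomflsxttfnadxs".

The transformation: move the last 3 characters to the front (rotate right by 3).
"tomflsxttfnadxs" → "dxstomflsxttfna".

dxstomflsxttfna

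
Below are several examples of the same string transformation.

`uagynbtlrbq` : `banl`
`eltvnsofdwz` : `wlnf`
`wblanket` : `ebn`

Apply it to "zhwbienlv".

What's happening: move the last 3 characters to the front (rotate right by 3), then keep one character in every 3, starting at position 2 (positions 2nd, 5th, 8th, ...).
"zhwbienlv" → "nlvzhwbie" → "lhi".

lhi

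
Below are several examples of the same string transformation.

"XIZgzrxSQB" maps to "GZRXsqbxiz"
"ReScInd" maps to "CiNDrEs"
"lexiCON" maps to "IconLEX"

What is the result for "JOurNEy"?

Each output is the input with this applied: flip the case of every letter, then move the first 3 characters to the end (rotate left by 3).
For "JOurNEy", step one produces "joURneY"; step two turns that into "RneYjoU".

RneYjoU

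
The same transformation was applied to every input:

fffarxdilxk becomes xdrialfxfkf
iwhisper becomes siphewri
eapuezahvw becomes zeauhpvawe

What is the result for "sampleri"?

lpemrais

The rule is to take characters alternately from the front and the back (1st, last, 2nd, 2nd-last, ...), then reverse the string.
Applying both steps to "sampleri": "siarmepl", then "lpemrais".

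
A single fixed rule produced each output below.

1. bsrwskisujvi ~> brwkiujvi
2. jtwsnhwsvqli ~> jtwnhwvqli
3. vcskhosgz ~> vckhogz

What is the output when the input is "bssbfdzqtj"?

The rule is to remove every "s".
So "bssbfdzqtj" becomes "bbfdzqtj".

bbfdzqtj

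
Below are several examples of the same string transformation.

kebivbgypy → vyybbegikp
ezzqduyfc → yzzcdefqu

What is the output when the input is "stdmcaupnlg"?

What's happening: sort the characters into alphabetical order, then move the last 3 characters to the front (rotate right by 3).
"stdmcaupnlg" → "acdglmnpstu" → "stuacdglmnp".

stuacdglmnp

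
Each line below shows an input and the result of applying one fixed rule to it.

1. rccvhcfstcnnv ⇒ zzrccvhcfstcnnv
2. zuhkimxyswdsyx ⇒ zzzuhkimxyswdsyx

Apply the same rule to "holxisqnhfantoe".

zzholxisqnhfantoe

Rule — prepend "zz".
For "holxisqnhfantoe" the result is "zzholxisqnhfantoe".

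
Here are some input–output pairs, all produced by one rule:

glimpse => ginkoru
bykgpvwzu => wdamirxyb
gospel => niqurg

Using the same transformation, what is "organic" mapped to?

eqticpk

The pattern: move the last character to the front, then shift every letter 2 places forward in the alphabet (wrapping around).
Working it through for "organic": intermediate "corgani", final "eqticpk".
(Check on "bykgpvwzu": → "ubykgpvwz" → "wdamirxyb" ✓)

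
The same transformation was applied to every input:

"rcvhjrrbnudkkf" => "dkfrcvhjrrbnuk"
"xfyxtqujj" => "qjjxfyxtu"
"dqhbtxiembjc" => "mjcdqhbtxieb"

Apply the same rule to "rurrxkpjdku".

jkururrxkpd

Each output is the input with this applied: move the last 3 characters to the front (rotate right by 3), then swap the first and last characters.
On "rurrxkpjdku" that produces "jkururrxkpd".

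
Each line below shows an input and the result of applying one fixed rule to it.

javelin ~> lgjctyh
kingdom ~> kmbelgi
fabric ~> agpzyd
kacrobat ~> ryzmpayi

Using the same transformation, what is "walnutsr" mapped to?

pqrsljyu

The transformation: reverse the string, then shift every letter 2 places backward in the alphabet (wrapping around).
For "walnutsr", step one produces "rstunlaw"; step two turns that into "pqrsljyu".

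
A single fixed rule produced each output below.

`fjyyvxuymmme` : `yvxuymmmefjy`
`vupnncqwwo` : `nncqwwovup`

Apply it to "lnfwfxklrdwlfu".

wfxklrdwlfulnf

In each case the input is transformed by: move the first 3 characters to the end (rotate left by 3).
So "lnfwfxklrdwlfu" becomes "wfxklrdwlfulnf".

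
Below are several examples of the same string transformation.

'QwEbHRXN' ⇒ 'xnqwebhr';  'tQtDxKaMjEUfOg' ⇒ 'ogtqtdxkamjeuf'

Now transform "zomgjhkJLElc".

Rule — move the last 2 characters to the front (rotate right by 2), then convert every letter to lowercase.
"zomgjhkJLElc" → "lczomgjhkjle".

lczomgjhkjle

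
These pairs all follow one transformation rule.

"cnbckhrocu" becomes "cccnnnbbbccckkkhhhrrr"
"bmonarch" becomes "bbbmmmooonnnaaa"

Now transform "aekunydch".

What's happening: delete the last 3 characters, then repeat every character 3 times.
Starting from "aekunydch": after the first operation, "aekuny"; after the second, "aaaeeekkkuuunnnyyy".
(Check on "bmonarch": → "bmona" → "bbbmmmooonnnaaa" ✓)

aaaeeekkkuuunnnyyy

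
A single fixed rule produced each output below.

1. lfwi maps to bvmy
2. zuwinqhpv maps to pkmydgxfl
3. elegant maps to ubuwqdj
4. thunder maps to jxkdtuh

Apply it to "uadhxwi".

kqtxnmy

What's happening: shift every letter 10 places backward in the alphabet (wrapping around).
Applying that to "uadhxwi" gives "kqtxnmy".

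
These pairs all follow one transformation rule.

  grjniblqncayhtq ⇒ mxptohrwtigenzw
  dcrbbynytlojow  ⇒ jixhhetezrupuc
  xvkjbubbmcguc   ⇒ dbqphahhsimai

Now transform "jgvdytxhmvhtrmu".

pmbjezdnsbnzxsa

The transformation: shift every letter 6 places forward in the alphabet (wrapping around).
Applying that to "jgvdytxhmvhtrmu" gives "pmbjezdnsbnzxsa".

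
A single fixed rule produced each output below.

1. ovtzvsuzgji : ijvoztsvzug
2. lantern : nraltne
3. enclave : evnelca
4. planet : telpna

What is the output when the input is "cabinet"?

teacibn

The transformation: move the last 2 characters to the front (rotate right by 2), then swap each adjacent pair of characters (1↔2, 3↔4, ...).
Applying both steps to "cabinet": "etcabin", then "teacibn".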